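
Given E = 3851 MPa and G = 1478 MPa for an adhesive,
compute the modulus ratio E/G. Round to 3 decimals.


E/G ratio = 3851 / 1478 = 2.606

2.606


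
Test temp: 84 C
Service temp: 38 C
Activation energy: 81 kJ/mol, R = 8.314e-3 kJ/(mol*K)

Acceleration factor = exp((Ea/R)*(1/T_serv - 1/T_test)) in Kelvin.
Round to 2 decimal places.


AF = exp((81/0.008314)*(1/311.15 - 1/357.15))
= 56.42

56.42


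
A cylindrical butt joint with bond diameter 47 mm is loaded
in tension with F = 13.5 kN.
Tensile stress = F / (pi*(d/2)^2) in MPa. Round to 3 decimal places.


Area = pi * (47/2)^2 = 1734.9445 mm^2
Stress = 13.5*1000 / 1734.9445
= 7.781 MPa

7.781


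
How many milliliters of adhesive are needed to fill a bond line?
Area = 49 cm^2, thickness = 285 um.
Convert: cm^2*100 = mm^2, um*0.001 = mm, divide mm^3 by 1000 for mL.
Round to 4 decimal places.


= (49 * 100) * (285 * 0.001) / 1000
= 1.3965 mL

1.3965


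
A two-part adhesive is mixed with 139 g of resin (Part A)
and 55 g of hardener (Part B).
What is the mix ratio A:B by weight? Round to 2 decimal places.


Mix ratio = mass_A / mass_B
= 139 / 55
= 2.53

2.53


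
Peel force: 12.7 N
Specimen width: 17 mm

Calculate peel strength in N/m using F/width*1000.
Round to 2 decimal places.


Peel strength = 12.7 / 17 * 1000 = 747.06 N/m

747.06


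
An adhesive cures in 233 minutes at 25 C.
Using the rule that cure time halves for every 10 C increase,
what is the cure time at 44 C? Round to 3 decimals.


Factor = 2^((44 - 25) / 10) = 3.7321
Cure time = 233 / 3.7321
= 62.431 minutes

62.431


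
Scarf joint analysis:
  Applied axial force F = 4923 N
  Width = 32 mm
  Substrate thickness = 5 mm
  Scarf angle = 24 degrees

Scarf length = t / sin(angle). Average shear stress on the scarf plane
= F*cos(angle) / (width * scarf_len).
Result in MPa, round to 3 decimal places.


Scarf length = 5 / sin(24 deg) = 12.2930 mm
cos(24 deg) = 0.913545
Shear = 4923 * 0.913545 / (32 * 12.2930)
= 11.433 MPa

11.433


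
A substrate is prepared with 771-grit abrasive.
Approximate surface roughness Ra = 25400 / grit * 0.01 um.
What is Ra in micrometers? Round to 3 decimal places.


Ra = 25400 / 771 * 0.01 = 0.329 um

0.329


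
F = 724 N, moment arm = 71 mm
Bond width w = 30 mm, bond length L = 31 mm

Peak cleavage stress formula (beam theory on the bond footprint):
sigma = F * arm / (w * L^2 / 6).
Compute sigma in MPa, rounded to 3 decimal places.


sigma = (724 * 71) / (30 * 961 / 6)
= 51404 * 6 / 28830
= 308424 / 28830
= 10.698 MPa

10.698


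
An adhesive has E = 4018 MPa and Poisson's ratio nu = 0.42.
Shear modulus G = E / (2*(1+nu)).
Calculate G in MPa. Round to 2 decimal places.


G = 4018 / (2*(1+0.42))
= 4018 / 2.84
= 1414.79 MPa

1414.79


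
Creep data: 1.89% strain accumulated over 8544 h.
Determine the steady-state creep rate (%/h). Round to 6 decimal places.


Rate = 1.89 / 8544 = 0.000221 %/h

0.000221


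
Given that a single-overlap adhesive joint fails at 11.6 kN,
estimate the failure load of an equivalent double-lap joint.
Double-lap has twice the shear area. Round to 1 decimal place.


Double-lap factor = 2
Expected load = 11.6 * 2 = 23.2 kN

23.2


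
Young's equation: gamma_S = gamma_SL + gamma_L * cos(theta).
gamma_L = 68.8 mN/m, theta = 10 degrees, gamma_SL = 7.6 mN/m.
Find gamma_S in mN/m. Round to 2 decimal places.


cos(10 deg) = 0.984808
gamma_S = 7.6 + 68.8 * 0.984808
= 75.35 mN/m

75.35


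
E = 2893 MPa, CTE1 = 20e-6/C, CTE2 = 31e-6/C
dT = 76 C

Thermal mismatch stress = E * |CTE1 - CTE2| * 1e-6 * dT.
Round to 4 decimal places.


= 2893 * 11e-6 * 76
= 2.4185 MPa

2.4185


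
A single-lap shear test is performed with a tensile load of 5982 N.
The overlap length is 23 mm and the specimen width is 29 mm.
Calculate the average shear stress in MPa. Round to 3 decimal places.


Shear stress = F / (overlap * width)
= 5982 / (23 * 29)
= 5982 / 667
= 8.969 MPa

8.969


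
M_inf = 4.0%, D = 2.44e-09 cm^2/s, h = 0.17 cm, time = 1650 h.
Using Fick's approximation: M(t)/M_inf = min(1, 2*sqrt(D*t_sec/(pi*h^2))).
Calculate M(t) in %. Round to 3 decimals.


t = 5940000 s
ratio = min(1, 2*sqrt(2.44e-09*5940000/(pi*0.0289)))
= 0.799087
M(t) = 4.0 * 0.799087 = 3.196%

3.196


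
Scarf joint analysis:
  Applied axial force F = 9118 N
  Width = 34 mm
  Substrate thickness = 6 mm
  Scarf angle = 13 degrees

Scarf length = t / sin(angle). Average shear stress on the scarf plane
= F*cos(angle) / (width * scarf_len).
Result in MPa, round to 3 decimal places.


Scarf length = 6 / sin(13 deg) = 26.6725 mm
cos(13 deg) = 0.974370
Shear = 9118 * 0.974370 / (34 * 26.6725)
= 9.797 MPa

9.797


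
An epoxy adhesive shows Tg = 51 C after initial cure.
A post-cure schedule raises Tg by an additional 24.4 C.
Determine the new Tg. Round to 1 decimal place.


New Tg = 51 + 24.4
= 75.4 C

75.4


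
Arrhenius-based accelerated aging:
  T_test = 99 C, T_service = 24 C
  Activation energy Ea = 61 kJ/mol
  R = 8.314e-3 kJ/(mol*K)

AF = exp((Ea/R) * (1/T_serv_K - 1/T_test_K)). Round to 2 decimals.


T_test_K = 372.15, T_serv_K = 297.15
AF = exp((61/8.314e-3) * (1/297.15 - 1/372.15))
= 144.91

144.91


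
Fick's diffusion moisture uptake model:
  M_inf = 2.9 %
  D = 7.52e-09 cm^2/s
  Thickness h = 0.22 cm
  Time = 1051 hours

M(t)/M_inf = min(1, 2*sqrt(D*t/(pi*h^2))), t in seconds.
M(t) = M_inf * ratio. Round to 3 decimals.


t_sec = 1051 * 3600 = 3783600
ratio = 2*sqrt(7.52e-09*3783600/(pi*0.22^2))
= min(1, 0.865155)
= 0.865155
M(t) = 2.9 * 0.865155 = 2.509 %

2.509


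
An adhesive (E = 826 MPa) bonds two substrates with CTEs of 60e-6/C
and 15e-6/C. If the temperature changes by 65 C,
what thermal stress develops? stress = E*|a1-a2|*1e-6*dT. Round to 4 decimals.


Stress = 826 * |60 - 15| * 1e-6 * 65
= 2.4161 MPa

2.4161


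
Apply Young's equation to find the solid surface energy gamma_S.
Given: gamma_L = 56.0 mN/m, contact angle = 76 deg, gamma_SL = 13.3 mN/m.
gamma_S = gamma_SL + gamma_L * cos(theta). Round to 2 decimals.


theta_rad = 76 * pi/180 = 1.326450
gamma_S = 13.3 + 56.0 * cos(1.326450)
= 26.85 mN/m

26.85


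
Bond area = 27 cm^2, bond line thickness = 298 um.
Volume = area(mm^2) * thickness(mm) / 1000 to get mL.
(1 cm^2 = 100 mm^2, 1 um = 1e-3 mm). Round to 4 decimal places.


area_mm2 = 27 * 100 = 2700
blt_mm = 298 * 1e-3 = 0.298
vol_mm3 = 2700 * 0.298 = 804.6
vol_mL = 804.6 / 1000 = 0.8046 mL

0.8046


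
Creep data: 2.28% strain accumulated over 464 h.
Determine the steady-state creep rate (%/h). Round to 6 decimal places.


Rate = 2.28 / 464 = 0.004914 %/h

0.004914


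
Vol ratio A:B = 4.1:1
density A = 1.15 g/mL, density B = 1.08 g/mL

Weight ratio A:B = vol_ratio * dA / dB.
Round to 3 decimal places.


Weight ratio = 4.1 * 1.15 / 1.08
= 4.366

4.366


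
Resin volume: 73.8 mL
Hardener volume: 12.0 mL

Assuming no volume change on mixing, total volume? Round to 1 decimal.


V_total = 73.8 + 12.0 = 85.8 mL

85.8


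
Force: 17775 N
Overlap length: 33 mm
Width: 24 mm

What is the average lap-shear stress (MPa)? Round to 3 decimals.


Average shear stress = F / (overlap * width)
= 17775 / (33 * 24)
= 22.443 MPa

22.443


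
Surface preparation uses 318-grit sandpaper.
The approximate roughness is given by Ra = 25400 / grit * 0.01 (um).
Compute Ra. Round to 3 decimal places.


Ra = 25400 / 318 * 0.01
= 254 / 318
= 0.799 um

0.799


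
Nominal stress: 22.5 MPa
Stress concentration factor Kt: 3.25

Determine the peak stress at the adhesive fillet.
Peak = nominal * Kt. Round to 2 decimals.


Peak stress = 22.5 * 3.25
= 73.13 MPa

73.13


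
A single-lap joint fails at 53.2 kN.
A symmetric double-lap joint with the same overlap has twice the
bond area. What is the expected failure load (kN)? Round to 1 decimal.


Double-lap load = 2 * 53.2 = 106.4 kN

106.4


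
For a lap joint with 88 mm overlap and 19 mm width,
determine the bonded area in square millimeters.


Area = 88 * 19 = 1672 mm^2

1672


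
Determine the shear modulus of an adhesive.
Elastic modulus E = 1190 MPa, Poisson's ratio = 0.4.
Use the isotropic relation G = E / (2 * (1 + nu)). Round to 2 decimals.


G = 1190 / (2*(1+0.4)) = 1190 / 2.80
= 425.00 MPa

425.00


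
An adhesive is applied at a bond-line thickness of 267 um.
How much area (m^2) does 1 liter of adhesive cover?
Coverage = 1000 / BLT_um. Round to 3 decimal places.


Coverage = 1000 / 267 = 3.745 m^2

3.745


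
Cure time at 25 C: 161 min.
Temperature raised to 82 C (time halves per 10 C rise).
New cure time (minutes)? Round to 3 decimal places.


Acceleration factor = 2^(57/10) = 51.9842
New time = 161 / 51.9842 = 3.097 min

3.097


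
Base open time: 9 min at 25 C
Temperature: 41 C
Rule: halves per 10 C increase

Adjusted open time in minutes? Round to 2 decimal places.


Acceleration = 2^((41-25)/10) = 3.0314
Open time = 9 / 3.0314 = 2.97 min

2.97


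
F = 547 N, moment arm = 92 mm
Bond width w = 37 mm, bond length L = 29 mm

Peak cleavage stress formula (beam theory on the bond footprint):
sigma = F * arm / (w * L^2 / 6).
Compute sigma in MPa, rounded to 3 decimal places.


sigma = (547 * 92) / (37 * 841 / 6)
= 50324 * 6 / 31117
= 301944 / 31117
= 9.704 MPa

9.704


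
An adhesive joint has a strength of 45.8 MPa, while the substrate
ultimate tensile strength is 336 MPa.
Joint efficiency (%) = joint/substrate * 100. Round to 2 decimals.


Efficiency = 45.8 / 336 * 100
= 13.63%

13.63


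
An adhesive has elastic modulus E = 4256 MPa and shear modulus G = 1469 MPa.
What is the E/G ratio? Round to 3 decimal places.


E/G = 4256 / 1469 = 2.897

2.897


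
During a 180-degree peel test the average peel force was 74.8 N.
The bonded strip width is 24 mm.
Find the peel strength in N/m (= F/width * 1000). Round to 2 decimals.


Peel strength = F/width * 1000
= 74.8 / 24 * 1000
= 3116.67 N/m

3116.67


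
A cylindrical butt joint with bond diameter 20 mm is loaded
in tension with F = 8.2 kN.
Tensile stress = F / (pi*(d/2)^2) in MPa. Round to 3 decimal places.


Area = pi * (20/2)^2 = 314.1593 mm^2
Stress = 8.2*1000 / 314.1593
= 26.101 MPa

26.101


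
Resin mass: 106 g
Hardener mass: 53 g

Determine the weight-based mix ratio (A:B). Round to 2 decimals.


Ratio = 106 / 53 = 2.00

2.00


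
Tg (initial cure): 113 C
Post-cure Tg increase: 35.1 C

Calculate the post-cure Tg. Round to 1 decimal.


Post-cure Tg = 113 + 35.1 = 148.1 C

148.1


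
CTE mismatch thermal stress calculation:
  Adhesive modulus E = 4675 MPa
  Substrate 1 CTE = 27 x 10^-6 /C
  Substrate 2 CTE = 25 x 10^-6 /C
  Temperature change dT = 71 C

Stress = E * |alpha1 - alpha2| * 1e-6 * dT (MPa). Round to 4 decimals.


delta_alpha = |27 - 25| = 2 x 10^-6/C
Stress = 4675 * 2e-6 * 71
= 0.6639 MPa

0.6639


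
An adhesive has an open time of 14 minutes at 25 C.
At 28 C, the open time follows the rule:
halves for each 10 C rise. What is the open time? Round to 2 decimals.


Factor = 2^((28-25)/10) = 1.2311
Open time = 14 / 1.2311 = 11.37 min

11.37


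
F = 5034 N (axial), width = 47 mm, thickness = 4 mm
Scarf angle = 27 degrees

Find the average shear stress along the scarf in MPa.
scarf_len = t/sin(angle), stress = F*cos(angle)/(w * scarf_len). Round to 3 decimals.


scarf_len = 4/sin(27 deg) = 8.8108
cos(27 deg) = 0.891007
stress = 5034*0.891007/(47*8.8108) = 10.831 MPa

10.831


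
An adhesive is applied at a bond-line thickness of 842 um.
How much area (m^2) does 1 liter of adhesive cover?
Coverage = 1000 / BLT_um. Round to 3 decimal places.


Coverage = 1000 / 842 = 1.188 m^2

1.188


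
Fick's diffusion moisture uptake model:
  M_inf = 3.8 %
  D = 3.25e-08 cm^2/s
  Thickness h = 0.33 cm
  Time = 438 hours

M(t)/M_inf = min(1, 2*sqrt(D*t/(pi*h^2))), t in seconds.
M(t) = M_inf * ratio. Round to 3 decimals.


t_sec = 438 * 3600 = 1576800
ratio = 2*sqrt(3.25e-08*1576800/(pi*0.33^2))
= min(1, 0.774054)
= 0.774054
M(t) = 3.8 * 0.774054 = 2.941 %

2.941


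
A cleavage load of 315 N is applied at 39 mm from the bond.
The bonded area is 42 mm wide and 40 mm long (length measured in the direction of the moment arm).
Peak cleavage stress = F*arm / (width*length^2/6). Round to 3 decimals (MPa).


Moment = 315 * 39 = 12285 N*mm
Section modulus = 42 * 1600 / 6 = 67200 / 6 mm^3
Stress = 12285 / (67200 / 6) = 73710 / 67200
= 1.097 MPa

1.097


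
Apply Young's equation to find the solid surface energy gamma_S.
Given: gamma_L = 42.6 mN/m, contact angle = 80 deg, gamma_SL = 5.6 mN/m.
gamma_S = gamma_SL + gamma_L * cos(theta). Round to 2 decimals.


theta_rad = 80 * pi/180 = 1.396263
gamma_S = 5.6 + 42.6 * cos(1.396263)
= 13.00 mN/m

13.00


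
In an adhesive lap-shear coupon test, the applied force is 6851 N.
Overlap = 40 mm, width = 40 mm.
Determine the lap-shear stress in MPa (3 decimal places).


stress = F / (overlap * width)
= 6851 / (40 * 40)
= 4.282 MPa

4.282


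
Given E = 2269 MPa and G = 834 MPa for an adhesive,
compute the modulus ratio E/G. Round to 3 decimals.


E/G ratio = 2269 / 834 = 2.721

2.721


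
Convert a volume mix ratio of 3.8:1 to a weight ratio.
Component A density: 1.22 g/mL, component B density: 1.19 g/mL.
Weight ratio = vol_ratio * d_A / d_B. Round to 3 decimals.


= 3.8 * 1.22 / 1.19 = 3.896

3.896


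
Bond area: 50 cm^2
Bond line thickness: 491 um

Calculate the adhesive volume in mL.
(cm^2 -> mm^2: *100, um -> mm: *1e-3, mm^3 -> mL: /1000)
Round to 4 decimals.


V = 50*100 * 491*1e-3 / 1000
= 2.4550 mL

2.4550


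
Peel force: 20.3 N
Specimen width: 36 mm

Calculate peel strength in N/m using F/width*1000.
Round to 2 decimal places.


Peel strength = 20.3 / 36 * 1000 = 563.89 N/m

563.89


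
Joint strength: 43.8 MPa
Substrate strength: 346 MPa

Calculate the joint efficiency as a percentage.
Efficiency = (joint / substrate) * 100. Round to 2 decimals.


Efficiency = (43.8 / 346) * 100 = 12.66%

12.66


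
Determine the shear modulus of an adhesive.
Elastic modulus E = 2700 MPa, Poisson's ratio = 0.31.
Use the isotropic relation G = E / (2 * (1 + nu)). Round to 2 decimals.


G = 2700 / (2*(1+0.31)) = 2700 / 2.62
= 1030.53 MPa

1030.53


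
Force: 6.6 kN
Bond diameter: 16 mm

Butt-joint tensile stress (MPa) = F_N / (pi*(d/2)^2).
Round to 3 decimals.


F_N = 6.6 * 1000 = 6600.0 N
A = pi*(8.0)^2 = 201.0619 mm^2
stress = 6600.0 / 201.0619 = 32.826 MPa

32.826


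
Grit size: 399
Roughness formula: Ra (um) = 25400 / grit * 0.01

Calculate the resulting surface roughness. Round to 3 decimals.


Ra = 25400 / 399 * 0.01
= 0.637 um

0.637


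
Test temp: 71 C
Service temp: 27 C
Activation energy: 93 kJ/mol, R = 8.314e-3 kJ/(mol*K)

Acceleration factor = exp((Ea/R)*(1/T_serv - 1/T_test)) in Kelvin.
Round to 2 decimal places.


AF = exp((93/0.008314)*(1/300.15 - 1/344.15))
= 117.30

117.30


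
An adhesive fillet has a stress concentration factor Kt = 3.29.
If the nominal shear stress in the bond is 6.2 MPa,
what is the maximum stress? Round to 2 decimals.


Max stress = 6.2 * 3.29 = 20.40 MPa

20.40


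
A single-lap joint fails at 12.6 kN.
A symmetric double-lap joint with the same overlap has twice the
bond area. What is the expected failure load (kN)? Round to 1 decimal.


Double-lap load = 2 * 12.6 = 25.2 kN

25.2


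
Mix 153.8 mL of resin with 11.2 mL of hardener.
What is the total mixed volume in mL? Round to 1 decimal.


Total = 153.8 + 11.2 = 165.0 mL

165.0


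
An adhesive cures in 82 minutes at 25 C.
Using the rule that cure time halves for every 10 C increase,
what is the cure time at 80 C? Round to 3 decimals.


Factor = 2^((80 - 25) / 10) = 45.2548
Cure time = 82 / 45.2548
= 1.812 minutes

1.812


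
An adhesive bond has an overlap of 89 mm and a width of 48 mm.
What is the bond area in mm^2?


Bond area = overlap * width
= 89 * 48
= 4272 mm^2

4272


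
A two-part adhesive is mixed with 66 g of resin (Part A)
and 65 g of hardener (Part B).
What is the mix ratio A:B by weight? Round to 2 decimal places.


Mix ratio = mass_A / mass_B
= 66 / 65
= 1.02

1.02


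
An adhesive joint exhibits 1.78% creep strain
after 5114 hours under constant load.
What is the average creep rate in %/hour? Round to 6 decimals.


Creep rate = strain / time
= 1.78 / 5114
= 0.000348 %/h

0.000348


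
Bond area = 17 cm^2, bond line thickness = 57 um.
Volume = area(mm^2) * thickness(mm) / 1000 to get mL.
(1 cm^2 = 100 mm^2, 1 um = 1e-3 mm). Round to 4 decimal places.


area_mm2 = 17 * 100 = 1700
blt_mm = 57 * 1e-3 = 0.057
vol_mm3 = 1700 * 0.057 = 96.9
vol_mL = 96.9 / 1000 = 0.0969 mL

0.0969


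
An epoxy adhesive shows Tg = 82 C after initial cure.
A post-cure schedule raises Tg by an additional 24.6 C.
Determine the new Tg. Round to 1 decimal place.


New Tg = 82 + 24.6
= 106.6 C

106.6


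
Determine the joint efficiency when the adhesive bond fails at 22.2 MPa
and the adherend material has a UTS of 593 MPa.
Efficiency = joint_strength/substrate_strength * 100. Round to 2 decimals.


Joint efficiency = 22.2 / 593 * 100
= 3.74%

3.74


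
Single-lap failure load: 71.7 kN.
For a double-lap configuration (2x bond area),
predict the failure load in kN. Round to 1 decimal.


Failure load = 71.7 * 2 = 143.4 kN

143.4


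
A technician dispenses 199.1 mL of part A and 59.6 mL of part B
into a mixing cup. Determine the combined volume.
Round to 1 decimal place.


Combined volume = 199.1 + 59.6
= 258.7 mL

258.7


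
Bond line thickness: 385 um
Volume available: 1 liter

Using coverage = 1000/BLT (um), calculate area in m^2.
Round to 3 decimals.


1 L = 1e6 mm^3, thickness = 385 um = 0.385 mm
Area = 1e6 / 0.385 mm^2 = (1e6 / 0.385) / 1e6 m^2 = 1000 / 385 m^2
= 2.597 m^2

2.597


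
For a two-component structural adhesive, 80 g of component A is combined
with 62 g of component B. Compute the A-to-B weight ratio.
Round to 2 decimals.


Weight ratio A:B = 80 / 62
= 1.29

1.29


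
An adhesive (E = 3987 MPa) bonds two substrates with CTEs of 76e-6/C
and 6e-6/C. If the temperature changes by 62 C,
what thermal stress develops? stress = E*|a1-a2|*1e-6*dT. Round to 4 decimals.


Stress = 3987 * |76 - 6| * 1e-6 * 62
= 17.3036 MPa

17.3036


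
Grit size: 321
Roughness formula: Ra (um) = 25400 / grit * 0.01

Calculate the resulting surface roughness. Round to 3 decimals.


Ra = 25400 / 321 * 0.01
= 0.791 um

0.791


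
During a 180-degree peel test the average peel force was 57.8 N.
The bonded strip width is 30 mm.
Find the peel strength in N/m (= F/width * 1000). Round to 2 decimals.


Peel strength = F/width * 1000
= 57.8 / 30 * 1000
= 1926.67 N/m

1926.67


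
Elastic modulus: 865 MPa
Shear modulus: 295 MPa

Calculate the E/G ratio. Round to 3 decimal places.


E / G = 865 / 295 = 2.932

2.932


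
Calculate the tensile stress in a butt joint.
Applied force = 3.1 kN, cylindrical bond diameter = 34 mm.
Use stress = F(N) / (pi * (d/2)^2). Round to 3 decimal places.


A = pi * 17.0^2 = 907.9203 mm^2
sigma = 3100.0 / 907.9203 = 3.414 MPa

3.414


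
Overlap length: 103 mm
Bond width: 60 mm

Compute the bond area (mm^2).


Bond area = 103 * 60 = 6180 mm^2

6180


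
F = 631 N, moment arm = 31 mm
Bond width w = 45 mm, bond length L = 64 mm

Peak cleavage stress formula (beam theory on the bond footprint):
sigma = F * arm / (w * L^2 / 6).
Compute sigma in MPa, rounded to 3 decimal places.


sigma = (631 * 31) / (45 * 4096 / 6)
= 19561 * 6 / 184320
= 117366 / 184320
= 0.637 MPa

0.637


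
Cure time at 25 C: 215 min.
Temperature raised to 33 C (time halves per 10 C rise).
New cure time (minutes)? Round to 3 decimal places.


Acceleration factor = 2^(8/10) = 1.7411
New time = 215 / 1.7411 = 123.485 min

123.485


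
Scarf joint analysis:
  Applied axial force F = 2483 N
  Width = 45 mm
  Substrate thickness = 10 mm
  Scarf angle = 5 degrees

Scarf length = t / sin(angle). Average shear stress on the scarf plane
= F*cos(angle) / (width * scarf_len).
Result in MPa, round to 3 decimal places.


Scarf length = 10 / sin(5 deg) = 114.7371 mm
cos(5 deg) = 0.996195
Shear = 2483 * 0.996195 / (45 * 114.7371)
= 0.479 MPa

0.479


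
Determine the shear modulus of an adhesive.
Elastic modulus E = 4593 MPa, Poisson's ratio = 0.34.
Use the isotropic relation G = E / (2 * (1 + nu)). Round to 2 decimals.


G = 4593 / (2*(1+0.34)) = 4593 / 2.68
= 1713.81 MPa

1713.81


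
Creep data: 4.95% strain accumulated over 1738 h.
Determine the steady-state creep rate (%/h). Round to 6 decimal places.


Rate = 4.95 / 1738 = 0.002848 %/h

0.002848


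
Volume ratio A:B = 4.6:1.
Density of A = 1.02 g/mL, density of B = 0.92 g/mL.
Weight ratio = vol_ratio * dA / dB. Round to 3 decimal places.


Wt ratio = 4.6 * 1.02 / 0.92
= 5.100

5.100


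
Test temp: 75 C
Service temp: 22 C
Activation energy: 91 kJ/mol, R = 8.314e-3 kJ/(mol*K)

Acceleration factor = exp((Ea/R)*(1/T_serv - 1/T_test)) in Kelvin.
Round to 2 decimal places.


AF = exp((91/0.008314)*(1/295.15 - 1/348.15))
= 283.00

283.00


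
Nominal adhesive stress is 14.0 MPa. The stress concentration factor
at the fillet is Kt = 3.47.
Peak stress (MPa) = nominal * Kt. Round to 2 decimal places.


Peak = 14.0 * 3.47 = 48.58 MPa

48.58


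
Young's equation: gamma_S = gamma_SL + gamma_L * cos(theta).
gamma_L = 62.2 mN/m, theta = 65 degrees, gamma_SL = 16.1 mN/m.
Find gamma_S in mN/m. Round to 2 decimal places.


cos(65 deg) = 0.422618
gamma_S = 16.1 + 62.2 * 0.422618
= 42.39 mN/m

42.39


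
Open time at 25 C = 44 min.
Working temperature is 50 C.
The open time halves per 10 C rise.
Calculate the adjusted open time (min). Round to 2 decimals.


factor = 2^((50 - 25) / 10) = 5.6569
ot = 44 / 5.6569 = 7.78 min

7.78


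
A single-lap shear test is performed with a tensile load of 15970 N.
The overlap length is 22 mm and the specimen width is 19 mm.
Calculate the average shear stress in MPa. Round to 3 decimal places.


Shear stress = F / (overlap * width)
= 15970 / (22 * 19)
= 15970 / 418
= 38.206 MPa

38.206


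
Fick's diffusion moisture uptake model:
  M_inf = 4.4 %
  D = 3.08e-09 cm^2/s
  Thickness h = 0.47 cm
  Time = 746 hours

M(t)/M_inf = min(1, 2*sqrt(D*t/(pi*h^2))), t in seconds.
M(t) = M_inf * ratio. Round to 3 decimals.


t_sec = 746 * 3600 = 2685600
ratio = 2*sqrt(3.08e-09*2685600/(pi*0.47^2))
= min(1, 0.218350)
= 0.218350
M(t) = 4.4 * 0.218350 = 0.961 %

0.961


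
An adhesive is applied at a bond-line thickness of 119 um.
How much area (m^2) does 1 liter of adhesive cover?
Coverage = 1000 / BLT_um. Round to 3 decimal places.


Coverage = 1000 / 119 = 8.403 m^2

8.403


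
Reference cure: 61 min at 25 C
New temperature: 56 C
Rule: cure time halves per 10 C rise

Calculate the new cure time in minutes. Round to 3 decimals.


factor = 2^((56-25)/10) = 8.5742
t_new = 61 / 8.5742 = 7.114 min

7.114


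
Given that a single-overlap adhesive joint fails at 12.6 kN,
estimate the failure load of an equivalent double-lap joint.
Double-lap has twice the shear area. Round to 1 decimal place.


Double-lap factor = 2
Expected load = 12.6 * 2 = 25.2 kN

25.2


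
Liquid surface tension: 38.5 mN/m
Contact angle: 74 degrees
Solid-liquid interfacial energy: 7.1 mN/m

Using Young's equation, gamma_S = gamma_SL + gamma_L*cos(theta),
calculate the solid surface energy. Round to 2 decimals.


gamma_S = 7.1 + 38.5 * cos(74)
= 17.71 mN/m

17.71


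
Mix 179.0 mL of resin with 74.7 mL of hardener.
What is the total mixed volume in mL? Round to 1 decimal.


Total = 179.0 + 74.7 = 253.7 mL

253.7


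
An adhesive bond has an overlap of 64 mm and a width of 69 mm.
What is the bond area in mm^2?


Bond area = overlap * width
= 64 * 69
= 4416 mm^2

4416


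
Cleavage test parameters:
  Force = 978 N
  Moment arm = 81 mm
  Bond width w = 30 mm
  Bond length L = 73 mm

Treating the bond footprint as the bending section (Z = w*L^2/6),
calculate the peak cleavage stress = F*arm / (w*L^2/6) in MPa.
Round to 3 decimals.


M = 978 * 81 = 79218 N*mm
Z = 30 * 73^2 / 6 = 159870 / 6 mm^3
sigma = M / Z = 6 * 79218 / 159870 = 475308 / 159870
= 2.973 MPa

2.973


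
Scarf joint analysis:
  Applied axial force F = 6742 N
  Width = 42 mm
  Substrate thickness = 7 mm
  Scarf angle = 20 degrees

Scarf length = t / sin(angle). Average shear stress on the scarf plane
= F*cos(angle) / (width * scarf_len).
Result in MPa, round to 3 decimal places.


Scarf length = 7 / sin(20 deg) = 20.4666 mm
cos(20 deg) = 0.939693
Shear = 6742 * 0.939693 / (42 * 20.4666)
= 7.370 MPa

7.370


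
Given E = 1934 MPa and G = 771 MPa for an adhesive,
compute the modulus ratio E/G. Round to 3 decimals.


E/G ratio = 1934 / 771 = 2.508

2.508


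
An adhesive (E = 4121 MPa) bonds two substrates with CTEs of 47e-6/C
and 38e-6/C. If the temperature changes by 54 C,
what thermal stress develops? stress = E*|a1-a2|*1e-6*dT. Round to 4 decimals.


Stress = 4121 * |47 - 38| * 1e-6 * 54
= 2.0028 MPa

2.0028


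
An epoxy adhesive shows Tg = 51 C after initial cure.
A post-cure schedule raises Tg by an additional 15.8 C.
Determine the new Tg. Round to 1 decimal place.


New Tg = 51 + 15.8
= 66.8 C

66.8


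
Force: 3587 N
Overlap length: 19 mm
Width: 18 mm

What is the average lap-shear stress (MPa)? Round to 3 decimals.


Average shear stress = F / (overlap * width)
= 3587 / (19 * 18)
= 10.488 MPa

10.488


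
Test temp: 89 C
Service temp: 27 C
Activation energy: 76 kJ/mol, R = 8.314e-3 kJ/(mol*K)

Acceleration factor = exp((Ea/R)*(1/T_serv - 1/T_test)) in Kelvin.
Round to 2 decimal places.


AF = exp((76/0.008314)*(1/300.15 - 1/362.15))
= 183.82

183.82


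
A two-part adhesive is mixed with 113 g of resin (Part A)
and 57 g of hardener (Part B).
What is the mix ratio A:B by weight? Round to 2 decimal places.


Mix ratio = mass_A / mass_B
= 113 / 57
= 1.98

1.98


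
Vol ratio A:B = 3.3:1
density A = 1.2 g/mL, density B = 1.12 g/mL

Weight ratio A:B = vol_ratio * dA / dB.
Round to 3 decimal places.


Weight ratio = 3.3 * 1.2 / 1.12
= 3.536

3.536


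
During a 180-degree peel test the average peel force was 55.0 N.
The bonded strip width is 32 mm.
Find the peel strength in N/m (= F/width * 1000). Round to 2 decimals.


Peel strength = F/width * 1000
= 55.0 / 32 * 1000
= 1718.75 N/m

1718.75


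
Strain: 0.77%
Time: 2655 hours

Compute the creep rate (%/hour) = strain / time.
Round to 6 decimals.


Creep rate = 0.77 / 2655
= 0.000290 %/h

0.000290


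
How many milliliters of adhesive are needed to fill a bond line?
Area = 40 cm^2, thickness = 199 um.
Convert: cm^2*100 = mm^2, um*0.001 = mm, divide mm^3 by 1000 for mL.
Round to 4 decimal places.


= (40 * 100) * (199 * 0.001) / 1000
= 0.7960 mL

0.7960


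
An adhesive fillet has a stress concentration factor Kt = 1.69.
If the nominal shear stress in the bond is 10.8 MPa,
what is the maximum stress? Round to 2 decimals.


Max stress = 10.8 * 1.69 = 18.25 MPa

18.25


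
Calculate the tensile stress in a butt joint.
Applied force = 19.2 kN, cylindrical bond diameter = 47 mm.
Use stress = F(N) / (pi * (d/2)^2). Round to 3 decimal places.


A = pi * 23.5^2 = 1734.9445 mm^2
sigma = 19200.0 / 1734.9445 = 11.067 MPa

11.067


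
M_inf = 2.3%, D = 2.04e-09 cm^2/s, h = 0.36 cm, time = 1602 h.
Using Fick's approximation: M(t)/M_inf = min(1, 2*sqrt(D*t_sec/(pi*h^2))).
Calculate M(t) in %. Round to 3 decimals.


t = 5767200 s
ratio = min(1, 2*sqrt(2.04e-09*5767200/(pi*0.1296)))
= 0.339977
M(t) = 2.3 * 0.339977 = 0.782%

0.782


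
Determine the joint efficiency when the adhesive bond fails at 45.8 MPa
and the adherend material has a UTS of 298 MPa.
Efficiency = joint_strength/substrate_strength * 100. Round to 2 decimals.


Joint efficiency = 45.8 / 298 * 100
= 15.37%

15.37


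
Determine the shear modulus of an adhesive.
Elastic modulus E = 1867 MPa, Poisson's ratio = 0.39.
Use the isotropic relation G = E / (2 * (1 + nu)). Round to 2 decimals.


G = 1867 / (2*(1+0.39)) = 1867 / 2.78
= 671.58 MPa

671.58


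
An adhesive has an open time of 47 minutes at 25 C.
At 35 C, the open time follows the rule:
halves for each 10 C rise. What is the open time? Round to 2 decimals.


Factor = 2^((35-25)/10) = 2.0000
Open time = 47 / 2.0000 = 23.50 min

23.50


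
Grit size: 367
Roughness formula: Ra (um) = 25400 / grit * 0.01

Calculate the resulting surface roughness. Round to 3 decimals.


Ra = 25400 / 367 * 0.01
= 0.692 um

0.692


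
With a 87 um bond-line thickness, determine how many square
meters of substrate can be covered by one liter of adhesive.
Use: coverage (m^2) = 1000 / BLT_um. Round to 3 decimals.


Coverage = 1000 / 87 = 11.494 m^2

11.494


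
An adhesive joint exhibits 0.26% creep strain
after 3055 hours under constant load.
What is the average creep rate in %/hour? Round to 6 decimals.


Creep rate = strain / time
= 0.26 / 3055
= 0.000085 %/h

0.000085


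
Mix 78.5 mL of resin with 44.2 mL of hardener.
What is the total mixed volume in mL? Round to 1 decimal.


Total = 78.5 + 44.2 = 122.7 mL

122.7


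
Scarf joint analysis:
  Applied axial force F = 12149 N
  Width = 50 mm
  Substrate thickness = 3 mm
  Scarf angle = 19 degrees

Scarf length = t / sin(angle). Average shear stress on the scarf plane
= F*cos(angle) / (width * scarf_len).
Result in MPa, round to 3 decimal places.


Scarf length = 3 / sin(19 deg) = 9.2147 mm
cos(19 deg) = 0.945519
Shear = 12149 * 0.945519 / (50 * 9.2147)
= 24.932 MPa

24.932


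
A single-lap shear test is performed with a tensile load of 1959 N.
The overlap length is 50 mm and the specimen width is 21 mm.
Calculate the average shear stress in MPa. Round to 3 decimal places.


Shear stress = F / (overlap * width)
= 1959 / (50 * 21)
= 1959 / 1050
= 1.866 MPa

1.866


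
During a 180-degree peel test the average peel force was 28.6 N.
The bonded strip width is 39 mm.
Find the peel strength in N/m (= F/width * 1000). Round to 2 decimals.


Peel strength = F/width * 1000
= 28.6 / 39 * 1000
= 733.33 N/m

733.33


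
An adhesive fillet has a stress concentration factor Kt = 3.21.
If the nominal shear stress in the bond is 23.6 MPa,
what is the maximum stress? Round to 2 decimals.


Max stress = 23.6 * 3.21 = 75.76 MPa

75.76


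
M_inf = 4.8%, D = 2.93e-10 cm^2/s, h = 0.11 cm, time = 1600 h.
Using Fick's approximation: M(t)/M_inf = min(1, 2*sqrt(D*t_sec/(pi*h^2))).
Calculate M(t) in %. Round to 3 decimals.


t = 5760000 s
ratio = min(1, 2*sqrt(2.93e-10*5760000/(pi*0.0121)))
= 0.421413
M(t) = 4.8 * 0.421413 = 2.023%

2.023


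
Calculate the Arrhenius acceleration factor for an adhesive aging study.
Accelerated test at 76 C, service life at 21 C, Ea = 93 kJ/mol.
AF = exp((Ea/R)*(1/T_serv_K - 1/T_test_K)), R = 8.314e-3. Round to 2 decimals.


T_test = 349.15 K, T_serv = 294.15 K
Ea/R = 93 / 0.008314 = 11185.95
AF = exp(11185.95 * (1/294.15 - 1/349.15))
= 399.57

399.57


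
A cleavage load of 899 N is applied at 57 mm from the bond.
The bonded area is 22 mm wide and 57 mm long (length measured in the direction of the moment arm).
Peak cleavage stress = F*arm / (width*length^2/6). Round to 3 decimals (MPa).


Moment = 899 * 57 = 51243 N*mm
Section modulus = 22 * 3249 / 6 = 71478 / 6 mm^3
Stress = 51243 / (71478 / 6) = 307458 / 71478
= 4.301 MPa

4.301


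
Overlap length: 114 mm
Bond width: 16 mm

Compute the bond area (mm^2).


Bond area = 114 * 16 = 1824 mm^2

1824


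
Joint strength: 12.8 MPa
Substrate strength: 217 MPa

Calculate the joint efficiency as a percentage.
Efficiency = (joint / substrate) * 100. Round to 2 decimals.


Efficiency = (12.8 / 217) * 100 = 5.90%

5.90


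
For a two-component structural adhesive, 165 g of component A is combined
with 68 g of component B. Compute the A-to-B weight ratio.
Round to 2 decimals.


Weight ratio A:B = 165 / 68
= 2.43

2.43


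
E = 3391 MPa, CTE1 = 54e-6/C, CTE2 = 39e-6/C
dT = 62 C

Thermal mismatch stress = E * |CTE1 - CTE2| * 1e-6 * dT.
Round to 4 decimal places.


= 3391 * 15e-6 * 62
= 3.1536 MPa

3.1536


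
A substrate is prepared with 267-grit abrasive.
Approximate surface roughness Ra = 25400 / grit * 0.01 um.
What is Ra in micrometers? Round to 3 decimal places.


Ra = 25400 / 267 * 0.01 = 0.951 um

0.951


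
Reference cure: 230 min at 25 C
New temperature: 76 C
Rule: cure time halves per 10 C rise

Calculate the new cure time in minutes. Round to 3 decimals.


factor = 2^((76-25)/10) = 34.2968
t_new = 230 / 34.2968 = 6.706 min

6.706


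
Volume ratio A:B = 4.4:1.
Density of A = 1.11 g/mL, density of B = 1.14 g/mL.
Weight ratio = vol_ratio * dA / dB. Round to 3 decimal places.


Wt ratio = 4.4 * 1.11 / 1.14
= 4.284

4.284


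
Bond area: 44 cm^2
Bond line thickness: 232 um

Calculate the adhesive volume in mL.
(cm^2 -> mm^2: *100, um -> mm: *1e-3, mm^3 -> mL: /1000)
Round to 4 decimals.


V = 44*100 * 232*1e-3 / 1000
= 1.0208 mL

1.0208


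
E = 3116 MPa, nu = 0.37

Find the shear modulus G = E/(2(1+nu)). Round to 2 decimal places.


G = 3116 / (2 * 1.37)
= 1137.23 MPa

1137.23


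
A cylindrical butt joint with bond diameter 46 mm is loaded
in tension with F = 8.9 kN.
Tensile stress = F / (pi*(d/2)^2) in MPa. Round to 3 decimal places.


Area = pi * (46/2)^2 = 1661.9025 mm^2
Stress = 8.9*1000 / 1661.9025
= 5.355 MPa

5.355


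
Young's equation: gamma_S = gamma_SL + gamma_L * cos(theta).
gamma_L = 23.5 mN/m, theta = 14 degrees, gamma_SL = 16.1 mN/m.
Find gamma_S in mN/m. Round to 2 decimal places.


cos(14 deg) = 0.970296
gamma_S = 16.1 + 23.5 * 0.970296
= 38.90 mN/m

38.90


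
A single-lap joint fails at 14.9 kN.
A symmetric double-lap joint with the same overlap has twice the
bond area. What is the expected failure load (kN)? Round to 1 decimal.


Double-lap load = 2 * 14.9 = 29.8 kN

29.8


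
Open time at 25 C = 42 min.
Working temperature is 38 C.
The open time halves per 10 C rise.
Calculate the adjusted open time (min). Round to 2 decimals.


factor = 2^((38 - 25) / 10) = 2.4623
ot = 42 / 2.4623 = 17.06 min

17.06


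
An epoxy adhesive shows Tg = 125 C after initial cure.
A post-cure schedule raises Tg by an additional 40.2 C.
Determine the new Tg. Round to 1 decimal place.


New Tg = 125 + 40.2
= 165.2 C

165.2


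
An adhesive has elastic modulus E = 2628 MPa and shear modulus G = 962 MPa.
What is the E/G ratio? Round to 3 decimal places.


E/G = 2628 / 962 = 2.732

2.732


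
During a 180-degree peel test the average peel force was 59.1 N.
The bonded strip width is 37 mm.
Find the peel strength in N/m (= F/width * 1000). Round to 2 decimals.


Peel strength = F/width * 1000
= 59.1 / 37 * 1000
= 1597.30 N/m

1597.30


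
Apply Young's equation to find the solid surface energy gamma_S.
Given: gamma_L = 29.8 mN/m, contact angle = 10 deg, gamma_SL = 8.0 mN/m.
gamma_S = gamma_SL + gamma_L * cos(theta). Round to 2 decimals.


theta_rad = 10 * pi/180 = 0.174533
gamma_S = 8.0 + 29.8 * cos(0.174533)
= 37.35 mN/m

37.35


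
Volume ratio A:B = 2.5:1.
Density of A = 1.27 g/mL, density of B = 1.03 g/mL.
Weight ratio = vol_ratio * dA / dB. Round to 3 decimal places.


Wt ratio = 2.5 * 1.27 / 1.03
= 3.083

3.083


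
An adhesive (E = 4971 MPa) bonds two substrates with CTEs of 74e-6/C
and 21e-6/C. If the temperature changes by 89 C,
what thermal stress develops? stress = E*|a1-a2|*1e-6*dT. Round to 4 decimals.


Stress = 4971 * |74 - 21| * 1e-6 * 89
= 23.4482 MPa

23.4482


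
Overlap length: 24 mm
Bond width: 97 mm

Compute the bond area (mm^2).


Bond area = 24 * 97 = 2328 mm^2

2328


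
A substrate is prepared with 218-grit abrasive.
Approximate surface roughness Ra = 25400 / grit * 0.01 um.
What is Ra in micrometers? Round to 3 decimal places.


Ra = 25400 / 218 * 0.01 = 1.165 um

1.165


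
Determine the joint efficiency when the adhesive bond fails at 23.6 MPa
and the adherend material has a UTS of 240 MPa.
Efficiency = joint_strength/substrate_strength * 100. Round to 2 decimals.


Joint efficiency = 23.6 / 240 * 100
= 9.83%

9.83


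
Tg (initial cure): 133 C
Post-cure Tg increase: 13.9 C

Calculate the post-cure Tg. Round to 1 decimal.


Post-cure Tg = 133 + 13.9 = 146.9 C

146.9


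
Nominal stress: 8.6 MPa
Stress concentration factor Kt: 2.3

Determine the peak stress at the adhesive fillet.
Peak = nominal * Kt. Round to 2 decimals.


Peak stress = 8.6 * 2.3
= 19.78 MPa

19.78


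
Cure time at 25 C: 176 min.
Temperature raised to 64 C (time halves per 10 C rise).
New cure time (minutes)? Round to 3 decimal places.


Acceleration factor = 2^(39/10) = 14.9285
New time = 176 / 14.9285 = 11.790 min

11.790


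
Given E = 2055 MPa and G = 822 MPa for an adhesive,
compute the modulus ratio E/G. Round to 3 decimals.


E/G ratio = 2055 / 822 = 2.500

2.500


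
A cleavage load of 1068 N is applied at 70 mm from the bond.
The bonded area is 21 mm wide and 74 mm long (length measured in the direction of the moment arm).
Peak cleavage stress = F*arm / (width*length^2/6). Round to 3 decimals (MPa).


Moment = 1068 * 70 = 74760 N*mm
Section modulus = 21 * 5476 / 6 = 114996 / 6 mm^3
Stress = 74760 / (114996 / 6) = 448560 / 114996
= 3.901 MPa

3.901


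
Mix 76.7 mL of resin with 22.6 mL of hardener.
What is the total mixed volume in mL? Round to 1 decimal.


Total = 76.7 + 22.6 = 99.3 mL

99.3


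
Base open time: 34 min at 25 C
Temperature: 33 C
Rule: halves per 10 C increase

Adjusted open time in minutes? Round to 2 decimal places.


Acceleration = 2^((33-25)/10) = 1.7411
Open time = 34 / 1.7411 = 19.53 min

19.53


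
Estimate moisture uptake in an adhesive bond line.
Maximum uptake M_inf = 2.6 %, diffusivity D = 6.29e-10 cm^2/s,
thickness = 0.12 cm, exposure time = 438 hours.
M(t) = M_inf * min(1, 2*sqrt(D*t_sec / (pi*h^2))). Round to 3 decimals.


Convert time: 438 h = 1576800 s
ratio = min(1, 2*sqrt(6.29e-10*1576800/(pi*0.12^2)))
= 0.296133
M(t) = 2.6 * 0.296133 = 0.770%

0.770


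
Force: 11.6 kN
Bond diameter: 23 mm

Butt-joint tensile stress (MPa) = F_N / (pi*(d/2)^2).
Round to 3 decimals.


F_N = 11.6 * 1000 = 11600.0 N
A = pi*(11.5)^2 = 415.4756 mm^2
stress = 11600.0 / 415.4756 = 27.920 MPa

27.920


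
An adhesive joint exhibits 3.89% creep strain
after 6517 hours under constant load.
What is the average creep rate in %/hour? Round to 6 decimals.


Creep rate = strain / time
= 3.89 / 6517
= 0.000597 %/h

0.000597


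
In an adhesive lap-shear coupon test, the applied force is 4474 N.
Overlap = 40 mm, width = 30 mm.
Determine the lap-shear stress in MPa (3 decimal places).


stress = F / (overlap * width)
= 4474 / (40 * 30)
= 3.728 MPa

3.728


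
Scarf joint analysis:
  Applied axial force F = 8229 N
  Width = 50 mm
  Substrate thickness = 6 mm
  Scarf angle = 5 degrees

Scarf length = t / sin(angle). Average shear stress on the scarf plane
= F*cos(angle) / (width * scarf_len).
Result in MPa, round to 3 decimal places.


Scarf length = 6 / sin(5 deg) = 68.8423 mm
cos(5 deg) = 0.996195
Shear = 8229 * 0.996195 / (50 * 68.8423)
= 2.382 MPa

2.382


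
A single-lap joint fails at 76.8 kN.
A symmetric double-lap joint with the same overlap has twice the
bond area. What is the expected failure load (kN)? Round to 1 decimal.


Double-lap load = 2 * 76.8 = 153.6 kN

153.6


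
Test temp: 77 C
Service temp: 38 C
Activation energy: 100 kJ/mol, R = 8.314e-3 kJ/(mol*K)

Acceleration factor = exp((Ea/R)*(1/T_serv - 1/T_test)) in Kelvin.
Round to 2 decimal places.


AF = exp((100/0.008314)*(1/311.15 - 1/350.15))
= 74.11

74.11
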